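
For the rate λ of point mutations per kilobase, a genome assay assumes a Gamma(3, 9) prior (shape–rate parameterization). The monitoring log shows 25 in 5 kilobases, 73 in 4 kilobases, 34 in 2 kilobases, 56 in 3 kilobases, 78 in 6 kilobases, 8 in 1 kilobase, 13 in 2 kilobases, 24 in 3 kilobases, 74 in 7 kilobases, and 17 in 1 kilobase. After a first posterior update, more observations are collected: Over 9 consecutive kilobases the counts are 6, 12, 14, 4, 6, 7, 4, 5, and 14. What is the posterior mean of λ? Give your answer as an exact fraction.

Total count: 25 + 73 + 34 + 56 + 78 + 8 + 13 + 24 + 74 + 17 = 402.
Total exposure: 5 + 4 + 2 + 3 + 6 + 1 + 2 + 3 + 7 + 1 = 34 kilobases.
After the first batch: Gamma(3 + 402, 9 + 34) = Gamma(405, 43).
Total count: 6 + 12 + 14 + 4 + 6 + 7 + 4 + 5 + 14 = 72.
Total exposure: 9 kilobases.
After the second batch: Gamma(405 + 72, 43 + 9) = Gamma(477, 52).
Posterior mean = α'/β' = 477/52.

477/52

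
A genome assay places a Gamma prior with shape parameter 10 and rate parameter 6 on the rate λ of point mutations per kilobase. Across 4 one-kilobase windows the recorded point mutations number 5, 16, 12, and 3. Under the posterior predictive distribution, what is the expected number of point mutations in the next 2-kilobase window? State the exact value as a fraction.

46/5

Total count: 5 + 16 + 12 + 3 = 36.
Total exposure: 4 kilobases.
Gamma(α, β) with Poisson data over total exposure Σt gives posterior Gamma(α+Σx, β+Σt) = Gamma(46, 10).
Predictive mean over a 2-kilobase window = T·E[λ|data] = 2·46/10 = 46/5.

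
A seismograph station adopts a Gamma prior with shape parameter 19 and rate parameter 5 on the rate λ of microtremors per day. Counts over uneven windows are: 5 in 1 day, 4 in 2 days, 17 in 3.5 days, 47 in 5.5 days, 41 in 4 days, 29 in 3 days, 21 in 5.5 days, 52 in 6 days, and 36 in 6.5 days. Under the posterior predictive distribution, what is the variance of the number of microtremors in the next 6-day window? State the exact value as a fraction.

Total count: 5 + 4 + 17 + 47 + 41 + 29 + 21 + 52 + 36 = 252.
Total exposure: 1 + 2 + 3.5 + 5.5 + 4 + 3 + 5.5 + 6 + 6.5 = 37 days.
The Gamma prior is conjugate for the Poisson rate, so λ | data ~ Gamma(19+252, 5+37) = Gamma(271, 42).
The posterior predictive for a window of length T is Negative Binomial with variance T·α'·(β'+T)/β'² = 6·271·48/1764 = 2168/49.

2168/49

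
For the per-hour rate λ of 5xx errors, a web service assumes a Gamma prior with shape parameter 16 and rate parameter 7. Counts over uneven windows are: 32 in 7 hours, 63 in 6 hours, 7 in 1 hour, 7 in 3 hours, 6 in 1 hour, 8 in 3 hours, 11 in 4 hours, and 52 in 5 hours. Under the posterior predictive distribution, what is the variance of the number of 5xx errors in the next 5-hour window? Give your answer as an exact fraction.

42420/1369

Total count: 32 + 63 + 7 + 7 + 6 + 8 + 11 + 52 = 186.
Total exposure: 7 + 6 + 1 + 3 + 1 + 3 + 4 + 5 = 30 hours.
Gamma(α, β) with Poisson data over total exposure Σt gives posterior Gamma(α+Σx, β+Σt) = Gamma(202, 37).
The posterior predictive for a window of length T is Negative Binomial with variance T·α'·(β'+T)/β'² = 5·202·42/1369 = 42420/1369.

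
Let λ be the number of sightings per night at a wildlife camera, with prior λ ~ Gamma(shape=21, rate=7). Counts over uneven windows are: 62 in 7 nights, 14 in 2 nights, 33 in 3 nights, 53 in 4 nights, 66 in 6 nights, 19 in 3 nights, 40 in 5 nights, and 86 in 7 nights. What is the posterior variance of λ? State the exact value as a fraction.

Total count: 62 + 14 + 33 + 53 + 66 + 19 + 40 + 86 = 373.
Total exposure: 7 + 2 + 3 + 4 + 6 + 3 + 5 + 7 = 37 nights.
Conjugate update: add total count to the shape and total exposure to the rate, giving Gamma(394, 44).
Posterior variance = α'/β'² = 394/1936 = 197/968.

197/968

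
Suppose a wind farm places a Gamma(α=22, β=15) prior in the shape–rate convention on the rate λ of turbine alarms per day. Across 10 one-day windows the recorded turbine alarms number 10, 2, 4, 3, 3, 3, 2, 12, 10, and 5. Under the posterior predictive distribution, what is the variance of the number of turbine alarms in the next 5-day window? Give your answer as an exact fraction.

Total count: 10 + 2 + 4 + 3 + 3 + 3 + 2 + 12 + 10 + 5 = 54.
Total exposure: 10 days.
The Gamma prior is conjugate for the Poisson rate, so λ | data ~ Gamma(22+54, 15+10) = Gamma(76, 25).
The posterior predictive for a window of length T is Negative Binomial with variance T·α'·(β'+T)/β'² = 5·76·30/625 = 456/25.

456/25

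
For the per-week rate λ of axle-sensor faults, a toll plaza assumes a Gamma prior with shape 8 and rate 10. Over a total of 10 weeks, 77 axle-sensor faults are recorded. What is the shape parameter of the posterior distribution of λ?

85

Total count 77 over total exposure 10 weeks.
By Gamma–Poisson conjugacy, the posterior is Gamma(α + Σx, β + Σt) = Gamma(8 + 77, 10 + 10) = Gamma(85, 20).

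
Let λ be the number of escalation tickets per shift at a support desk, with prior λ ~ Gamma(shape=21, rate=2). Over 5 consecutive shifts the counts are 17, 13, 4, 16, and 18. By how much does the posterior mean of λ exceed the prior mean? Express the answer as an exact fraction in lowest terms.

Total count: 17 + 13 + 4 + 16 + 18 = 68.
Total exposure: 5 shifts.
Conjugate update: add total count to the shape and total exposure to the rate, giving Gamma(89, 7).
Posterior mean = 89/7 = 89/7; prior mean = 21/2 = 21/2. Difference = 89/7 − 21/2 = 31/14.

31/14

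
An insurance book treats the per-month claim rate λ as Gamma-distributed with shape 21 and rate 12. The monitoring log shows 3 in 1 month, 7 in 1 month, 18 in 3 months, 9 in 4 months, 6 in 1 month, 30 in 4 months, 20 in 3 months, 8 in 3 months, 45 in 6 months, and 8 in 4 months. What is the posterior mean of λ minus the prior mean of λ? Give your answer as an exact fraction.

29/12

Total count: 3 + 7 + 18 + 9 + 6 + 30 + 20 + 8 + 45 + 8 = 154.
Total exposure: 1 + 1 + 3 + 4 + 1 + 4 + 3 + 3 + 6 + 4 = 30 months.
The Gamma prior is conjugate for the Poisson rate, so λ | data ~ Gamma(21+154, 12+30) = Gamma(175, 42).
Posterior mean = 175/42 = 25/6; prior mean = 21/12 = 7/4. Difference = 25/6 − 7/4 = 29/12.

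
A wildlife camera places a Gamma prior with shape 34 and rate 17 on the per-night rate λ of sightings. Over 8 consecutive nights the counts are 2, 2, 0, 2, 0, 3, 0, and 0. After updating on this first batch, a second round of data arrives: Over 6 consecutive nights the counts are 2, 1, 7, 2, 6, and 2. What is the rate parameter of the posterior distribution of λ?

31

Total count: 2 + 2 + 0 + 2 + 0 + 3 + 0 + 0 = 9.
Total exposure: 8 nights.
After the first batch: Gamma(34 + 9, 17 + 8) = Gamma(43, 25).
Total count: 2 + 1 + 7 + 2 + 6 + 2 = 20.
Total exposure: 6 nights.
After the second batch: Gamma(43 + 20, 25 + 6) = Gamma(63, 31).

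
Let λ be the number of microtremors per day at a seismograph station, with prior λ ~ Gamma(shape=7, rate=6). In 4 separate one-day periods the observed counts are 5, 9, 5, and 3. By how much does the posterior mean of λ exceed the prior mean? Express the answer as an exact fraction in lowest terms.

26/15

Total count: 5 + 9 + 5 + 3 = 22.
Total exposure: 4 days.
Gamma(α, β) with Poisson data over total exposure Σt gives posterior Gamma(α+Σx, β+Σt) = Gamma(29, 10).
Posterior mean = 29/10 = 29/10; prior mean = 7/6 = 7/6. Difference = 29/10 − 7/6 = 26/15.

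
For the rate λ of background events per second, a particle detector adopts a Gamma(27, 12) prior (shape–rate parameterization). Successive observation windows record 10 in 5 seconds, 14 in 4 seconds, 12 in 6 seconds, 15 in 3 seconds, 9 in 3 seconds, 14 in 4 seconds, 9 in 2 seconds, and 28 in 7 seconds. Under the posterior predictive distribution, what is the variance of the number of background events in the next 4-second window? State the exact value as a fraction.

300/23

Total count: 10 + 14 + 12 + 15 + 9 + 14 + 9 + 28 = 111.
Total exposure: 5 + 4 + 6 + 3 + 3 + 4 + 2 + 7 = 34 seconds.
Posterior: α' = 27 + 111 = 138, β' = 12 + 34 = 46.
The posterior predictive for a window of length T is Negative Binomial with variance T·α'·(β'+T)/β'² = 4·138·50/2116 = 300/23.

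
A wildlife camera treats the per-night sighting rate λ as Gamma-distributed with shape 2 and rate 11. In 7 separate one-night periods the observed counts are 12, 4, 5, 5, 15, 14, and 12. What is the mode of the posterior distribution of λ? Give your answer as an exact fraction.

34/9

Total count: 12 + 4 + 5 + 5 + 15 + 14 + 12 = 67.
Total exposure: 7 nights.
Gamma(α, β) with Poisson data over total exposure Σt gives posterior Gamma(α+Σx, β+Σt) = Gamma(69, 18).
Posterior mode = (α'−1)/β' = 68/18 = 34/9.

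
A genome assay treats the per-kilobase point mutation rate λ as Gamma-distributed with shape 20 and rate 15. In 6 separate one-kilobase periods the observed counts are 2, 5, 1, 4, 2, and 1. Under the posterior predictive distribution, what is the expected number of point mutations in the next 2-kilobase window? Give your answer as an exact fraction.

Total count: 2 + 5 + 1 + 4 + 2 + 1 = 15.
Total exposure: 6 kilobases.
By Gamma–Poisson conjugacy, the posterior is Gamma(α + Σx, β + Σt) = Gamma(20 + 15, 15 + 6) = Gamma(35, 21).
Predictive mean over a 2-kilobase window = T·E[λ|data] = 2·35/21 = 10/3.

10/3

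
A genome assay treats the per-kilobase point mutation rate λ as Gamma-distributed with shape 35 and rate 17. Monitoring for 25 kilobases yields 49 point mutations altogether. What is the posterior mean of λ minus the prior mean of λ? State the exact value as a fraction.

Total count 49 over total exposure 25 kilobases.
Conjugate update: add total count to the shape and total exposure to the rate, giving Gamma(84, 42).
Posterior mean = 84/42 = 2; prior mean = 35/17 = 35/17. Difference = 2 − 35/17 = -1/17.

-1/17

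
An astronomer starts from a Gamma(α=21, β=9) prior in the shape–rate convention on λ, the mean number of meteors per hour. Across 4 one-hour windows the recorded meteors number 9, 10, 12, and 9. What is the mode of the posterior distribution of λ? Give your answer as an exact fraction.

60/13

Total count: 9 + 10 + 12 + 9 = 40.
Total exposure: 4 hours.
By Gamma–Poisson conjugacy, the posterior is Gamma(α + Σx, β + Σt) = Gamma(21 + 40, 9 + 4) = Gamma(61, 13).
Posterior mode = (α'−1)/β' = 60/13.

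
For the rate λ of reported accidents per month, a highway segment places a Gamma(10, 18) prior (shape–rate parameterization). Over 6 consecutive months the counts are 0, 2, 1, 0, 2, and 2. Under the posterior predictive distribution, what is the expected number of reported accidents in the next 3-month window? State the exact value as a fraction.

Total count: 0 + 2 + 1 + 0 + 2 + 2 = 7.
Total exposure: 6 months.
Conjugate update: add total count to the shape and total exposure to the rate, giving Gamma(17, 24).
Predictive mean over a 3-month window = T·E[λ|data] = 3·17/24 = 17/8.

17/8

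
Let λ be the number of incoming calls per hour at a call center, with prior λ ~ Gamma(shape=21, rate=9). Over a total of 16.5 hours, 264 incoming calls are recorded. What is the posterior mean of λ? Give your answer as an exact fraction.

Total count 264 over total exposure 16.5 hours.
The Gamma prior is conjugate for the Poisson rate, so λ | data ~ Gamma(21+264, 9+16.5) = Gamma(285, 51/2).
Posterior mean = α'/β' = 285/(51/2) = 190/17.

190/17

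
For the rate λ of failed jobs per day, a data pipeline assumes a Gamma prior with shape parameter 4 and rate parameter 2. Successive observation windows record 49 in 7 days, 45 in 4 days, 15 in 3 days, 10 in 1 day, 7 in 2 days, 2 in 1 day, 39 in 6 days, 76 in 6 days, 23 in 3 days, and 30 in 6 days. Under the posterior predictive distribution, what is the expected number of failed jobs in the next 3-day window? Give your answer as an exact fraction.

Total count: 49 + 45 + 15 + 10 + 7 + 2 + 39 + 76 + 23 + 30 = 296.
Total exposure: 7 + 4 + 3 + 1 + 2 + 1 + 6 + 6 + 3 + 6 = 39 days.
Posterior: α' = 4 + 296 = 300, β' = 2 + 39 = 41.
Predictive mean over a 3-day window = T·E[λ|data] = 3·300/41 = 900/41.

900/41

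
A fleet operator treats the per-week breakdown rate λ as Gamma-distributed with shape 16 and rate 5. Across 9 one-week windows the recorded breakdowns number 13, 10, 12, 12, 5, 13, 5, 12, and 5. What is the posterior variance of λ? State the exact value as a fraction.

103/196

Total count: 13 + 10 + 12 + 12 + 5 + 13 + 5 + 12 + 5 = 87.
Total exposure: 9 weeks.
The Gamma prior is conjugate for the Poisson rate, so λ | data ~ Gamma(16+87, 5+9) = Gamma(103, 14).
Posterior variance = α'/β'² = 103/196.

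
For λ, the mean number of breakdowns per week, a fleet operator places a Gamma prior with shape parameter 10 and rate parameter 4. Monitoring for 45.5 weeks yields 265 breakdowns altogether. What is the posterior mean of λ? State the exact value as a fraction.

Total count 265 over total exposure 45.5 weeks.
Posterior: α' = 10 + 265 = 275, β' = 4 + 45.5 = 99/2.
Posterior mean = α'/β' = 275/(99/2) = 50/9.

50/9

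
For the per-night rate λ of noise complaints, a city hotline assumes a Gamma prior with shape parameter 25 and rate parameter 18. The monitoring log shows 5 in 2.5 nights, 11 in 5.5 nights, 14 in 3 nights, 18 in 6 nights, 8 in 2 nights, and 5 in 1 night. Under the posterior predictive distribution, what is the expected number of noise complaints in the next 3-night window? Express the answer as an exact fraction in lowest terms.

129/19

Total count: 5 + 11 + 14 + 18 + 8 + 5 = 61.
Total exposure: 2.5 + 5.5 + 3 + 6 + 2 + 1 = 20 nights.
By Gamma–Poisson conjugacy, the posterior is Gamma(α + Σx, β + Σt) = Gamma(25 + 61, 18 + 20) = Gamma(86, 38).
Predictive mean over a 3-night window = T·E[λ|data] = 3·86/38 = 129/19.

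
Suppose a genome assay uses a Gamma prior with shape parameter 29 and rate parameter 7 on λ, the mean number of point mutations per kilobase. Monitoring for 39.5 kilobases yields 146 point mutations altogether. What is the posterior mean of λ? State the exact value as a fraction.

350/93

Total count 146 over total exposure 39.5 kilobases.
By Gamma–Poisson conjugacy, the posterior is Gamma(α + Σx, β + Σt) = Gamma(29 + 146, 7 + 39.5) = Gamma(175, 93/2).
Posterior mean = α'/β' = 175/(93/2) = 350/93.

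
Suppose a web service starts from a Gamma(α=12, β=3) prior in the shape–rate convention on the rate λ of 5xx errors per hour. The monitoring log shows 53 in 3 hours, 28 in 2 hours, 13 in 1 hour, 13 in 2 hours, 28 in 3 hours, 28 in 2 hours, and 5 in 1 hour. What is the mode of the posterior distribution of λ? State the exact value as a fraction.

Total count: 53 + 28 + 13 + 13 + 28 + 28 + 5 = 168.
Total exposure: 3 + 2 + 1 + 2 + 3 + 2 + 1 = 14 hours.
The Gamma prior is conjugate for the Poisson rate, so λ | data ~ Gamma(12+168, 3+14) = Gamma(180, 17).
Posterior mode = (α'−1)/β' = 179/17.

179/17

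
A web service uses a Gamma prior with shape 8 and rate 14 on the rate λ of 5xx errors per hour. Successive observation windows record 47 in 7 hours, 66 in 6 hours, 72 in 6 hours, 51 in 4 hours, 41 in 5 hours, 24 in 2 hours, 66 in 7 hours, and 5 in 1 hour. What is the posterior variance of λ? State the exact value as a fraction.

95/676

Total count: 47 + 66 + 72 + 51 + 41 + 24 + 66 + 5 = 372.
Total exposure: 7 + 6 + 6 + 4 + 5 + 2 + 7 + 1 = 38 hours.
Posterior: α' = 8 + 372 = 380, β' = 14 + 38 = 52.
Posterior variance = α'/β'² = 380/2704 = 95/676.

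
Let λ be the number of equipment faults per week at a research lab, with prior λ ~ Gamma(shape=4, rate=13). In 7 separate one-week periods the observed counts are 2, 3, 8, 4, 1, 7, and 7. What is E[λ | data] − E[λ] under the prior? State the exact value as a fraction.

Total count: 2 + 3 + 8 + 4 + 1 + 7 + 7 = 32.
Total exposure: 7 weeks.
The Gamma prior is conjugate for the Poisson rate, so λ | data ~ Gamma(4+32, 13+7) = Gamma(36, 20).
Posterior mean = 36/20 = 9/5; prior mean = 4/13 = 4/13. Difference = 9/5 − 4/13 = 97/65.

97/65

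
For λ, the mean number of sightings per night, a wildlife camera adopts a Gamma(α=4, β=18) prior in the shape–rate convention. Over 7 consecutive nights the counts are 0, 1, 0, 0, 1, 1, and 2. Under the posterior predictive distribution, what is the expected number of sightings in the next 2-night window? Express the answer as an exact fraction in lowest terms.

Total count: 0 + 1 + 0 + 0 + 1 + 1 + 2 = 5.
Total exposure: 7 nights.
Conjugate update: add total count to the shape and total exposure to the rate, giving Gamma(9, 25).
Predictive mean over a 2-night window = T·E[λ|data] = 2·9/25 = 18/25.

18/25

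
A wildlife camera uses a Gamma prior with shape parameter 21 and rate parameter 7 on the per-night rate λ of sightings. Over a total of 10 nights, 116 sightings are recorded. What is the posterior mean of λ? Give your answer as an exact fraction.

Total count 116 over total exposure 10 nights.
Gamma(α, β) with Poisson data over total exposure Σt gives posterior Gamma(α+Σx, β+Σt) = Gamma(137, 17).
Posterior mean = α'/β' = 137/17.

137/17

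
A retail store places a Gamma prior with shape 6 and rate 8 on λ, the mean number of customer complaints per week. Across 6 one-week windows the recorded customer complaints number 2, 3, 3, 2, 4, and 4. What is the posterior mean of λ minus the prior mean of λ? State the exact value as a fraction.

Total count: 2 + 3 + 3 + 2 + 4 + 4 = 18.
Total exposure: 6 weeks.
By Gamma–Poisson conjugacy, the posterior is Gamma(α + Σx, β + Σt) = Gamma(6 + 18, 8 + 6) = Gamma(24, 14).
Posterior mean = 24/14 = 12/7; prior mean = 6/8 = 3/4. Difference = 12/7 − 3/4 = 27/28.

27/28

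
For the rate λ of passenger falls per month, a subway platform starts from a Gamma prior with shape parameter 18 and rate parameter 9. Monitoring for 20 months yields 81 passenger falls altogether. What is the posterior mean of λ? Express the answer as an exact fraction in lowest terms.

Total count 81 over total exposure 20 months.
By Gamma–Poisson conjugacy, the posterior is Gamma(α + Σx, β + Σt) = Gamma(18 + 81, 9 + 20) = Gamma(99, 29).
Posterior mean = α'/β' = 99/29.

99/29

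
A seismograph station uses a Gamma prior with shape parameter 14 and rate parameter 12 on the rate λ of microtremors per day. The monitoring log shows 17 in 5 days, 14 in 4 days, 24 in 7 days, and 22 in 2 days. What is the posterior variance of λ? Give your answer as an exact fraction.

Total count: 17 + 14 + 24 + 22 = 77.
Total exposure: 5 + 4 + 7 + 2 = 18 days.
Gamma(α, β) with Poisson data over total exposure Σt gives posterior Gamma(α+Σx, β+Σt) = Gamma(91, 30).
Posterior variance = α'/β'² = 91/900.

91/900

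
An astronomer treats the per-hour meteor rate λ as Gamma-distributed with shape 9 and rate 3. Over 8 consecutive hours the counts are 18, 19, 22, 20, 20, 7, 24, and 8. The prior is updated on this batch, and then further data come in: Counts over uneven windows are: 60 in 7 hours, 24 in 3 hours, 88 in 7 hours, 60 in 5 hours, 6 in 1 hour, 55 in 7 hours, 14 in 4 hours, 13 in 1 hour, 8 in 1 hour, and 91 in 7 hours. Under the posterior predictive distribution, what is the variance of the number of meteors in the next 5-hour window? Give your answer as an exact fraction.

Total count: 18 + 19 + 22 + 20 + 20 + 7 + 24 + 8 = 138.
Total exposure: 8 hours.
After the first batch: Gamma(9 + 138, 3 + 8) = Gamma(147, 11).
Total count: 60 + 24 + 88 + 60 + 6 + 55 + 14 + 13 + 8 + 91 = 419.
Total exposure: 7 + 3 + 7 + 5 + 1 + 7 + 4 + 1 + 1 + 7 = 43 hours.
After the second batch: Gamma(147 + 419, 11 + 43) = Gamma(566, 54).
The posterior predictive for a window of length T is Negative Binomial with variance T·α'·(β'+T)/β'² = 5·566·59/2916 = 83485/1458.

83485/1458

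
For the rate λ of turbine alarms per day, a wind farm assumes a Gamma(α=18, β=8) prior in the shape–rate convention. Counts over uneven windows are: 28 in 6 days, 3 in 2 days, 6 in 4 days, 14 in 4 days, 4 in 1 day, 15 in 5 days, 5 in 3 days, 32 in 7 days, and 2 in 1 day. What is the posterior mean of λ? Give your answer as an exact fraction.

Total count: 28 + 3 + 6 + 14 + 4 + 15 + 5 + 32 + 2 = 109.
Total exposure: 6 + 2 + 4 + 4 + 1 + 5 + 3 + 7 + 1 = 33 days.
By Gamma–Poisson conjugacy, the posterior is Gamma(α + Σx, β + Σt) = Gamma(18 + 109, 8 + 33) = Gamma(127, 41).
Posterior mean = α'/β' = 127/41.

127/41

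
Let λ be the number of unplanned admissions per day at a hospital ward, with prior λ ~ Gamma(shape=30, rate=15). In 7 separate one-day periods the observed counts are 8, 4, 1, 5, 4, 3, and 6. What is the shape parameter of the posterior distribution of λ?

Total count: 8 + 4 + 1 + 5 + 4 + 3 + 6 = 31.
Total exposure: 7 days.
By Gamma–Poisson conjugacy, the posterior is Gamma(α + Σx, β + Σt) = Gamma(30 + 31, 15 + 7) = Gamma(61, 22).

61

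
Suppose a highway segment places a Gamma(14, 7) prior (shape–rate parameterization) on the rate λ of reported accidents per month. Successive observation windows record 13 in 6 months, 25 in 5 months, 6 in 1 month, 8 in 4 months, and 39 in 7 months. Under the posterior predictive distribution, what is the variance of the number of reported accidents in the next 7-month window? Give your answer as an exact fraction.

1813/60

Total count: 13 + 25 + 6 + 8 + 39 = 91.
Total exposure: 6 + 5 + 1 + 4 + 7 = 23 months.
The Gamma prior is conjugate for the Poisson rate, so λ | data ~ Gamma(14+91, 7+23) = Gamma(105, 30).
The posterior predictive for a window of length T is Negative Binomial with variance T·α'·(β'+T)/β'² = 7·105·37/900 = 1813/60.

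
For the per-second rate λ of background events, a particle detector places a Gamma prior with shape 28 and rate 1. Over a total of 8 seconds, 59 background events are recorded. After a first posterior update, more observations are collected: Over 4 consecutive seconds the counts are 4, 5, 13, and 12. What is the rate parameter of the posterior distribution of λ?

Total count 59 over total exposure 8 seconds.
After the first batch: Gamma(28 + 59, 1 + 8) = Gamma(87, 9).
Total count: 4 + 5 + 13 + 12 = 34.
Total exposure: 4 seconds.
After the second batch: Gamma(87 + 34, 9 + 4) = Gamma(121, 13).

13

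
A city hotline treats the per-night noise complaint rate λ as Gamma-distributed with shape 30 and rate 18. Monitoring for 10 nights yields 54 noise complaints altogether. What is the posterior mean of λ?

3

Total count 54 over total exposure 10 nights.
Posterior: α' = 30 + 54 = 84, β' = 18 + 10 = 28.
Posterior mean = α'/β' = 84/28 = 3.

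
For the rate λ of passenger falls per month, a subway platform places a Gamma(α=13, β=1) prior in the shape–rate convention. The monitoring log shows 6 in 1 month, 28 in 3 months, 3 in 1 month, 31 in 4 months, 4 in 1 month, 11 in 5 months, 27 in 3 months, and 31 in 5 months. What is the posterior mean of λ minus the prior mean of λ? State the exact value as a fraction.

-79/12

Total count: 6 + 28 + 3 + 31 + 4 + 11 + 27 + 31 = 141.
Total exposure: 1 + 3 + 1 + 4 + 1 + 5 + 3 + 5 = 23 months.
Conjugate update: add total count to the shape and total exposure to the rate, giving Gamma(154, 24).
Posterior mean = 154/24 = 77/12; prior mean = 13/1 = 13. Difference = 77/12 − 13 = -79/12.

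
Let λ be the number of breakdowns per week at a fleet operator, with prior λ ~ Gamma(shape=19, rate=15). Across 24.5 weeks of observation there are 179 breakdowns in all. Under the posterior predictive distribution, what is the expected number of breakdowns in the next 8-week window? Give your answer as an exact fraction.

Total count 179 over total exposure 24.5 weeks.
The Gamma prior is conjugate for the Poisson rate, so λ | data ~ Gamma(19+179, 15+24.5) = Gamma(198, 79/2).
Predictive mean over an 8-week window = T·E[λ|data] = 8·198/(79/2) = 3168/79.

3168/79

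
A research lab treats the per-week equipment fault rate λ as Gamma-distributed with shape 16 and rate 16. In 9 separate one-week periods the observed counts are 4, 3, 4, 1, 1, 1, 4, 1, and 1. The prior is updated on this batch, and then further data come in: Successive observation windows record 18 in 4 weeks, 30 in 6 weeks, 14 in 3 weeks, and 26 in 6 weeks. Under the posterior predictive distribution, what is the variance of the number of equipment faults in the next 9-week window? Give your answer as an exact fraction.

14787/484

Total count: 4 + 3 + 4 + 1 + 1 + 1 + 4 + 1 + 1 = 20.
Total exposure: 9 weeks.
After the first batch: Gamma(16 + 20, 16 + 9) = Gamma(36, 25).
Total count: 18 + 30 + 14 + 26 = 88.
Total exposure: 4 + 6 + 3 + 6 = 19 weeks.
After the second batch: Gamma(36 + 88, 25 + 19) = Gamma(124, 44).
The posterior predictive for a window of length T is Negative Binomial with variance T·α'·(β'+T)/β'² = 9·124·53/1936 = 14787/484.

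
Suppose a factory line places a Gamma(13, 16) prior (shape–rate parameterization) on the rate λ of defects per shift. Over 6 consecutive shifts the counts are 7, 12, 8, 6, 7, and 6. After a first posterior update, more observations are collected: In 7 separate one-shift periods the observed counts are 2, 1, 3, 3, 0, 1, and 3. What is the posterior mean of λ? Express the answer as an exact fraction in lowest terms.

72/29

Total count: 7 + 12 + 8 + 6 + 7 + 6 = 46.
Total exposure: 6 shifts.
After the first batch: Gamma(13 + 46, 16 + 6) = Gamma(59, 22).
Total count: 2 + 1 + 3 + 3 + 0 + 1 + 3 = 13.
Total exposure: 7 shifts.
After the second batch: Gamma(59 + 13, 22 + 7) = Gamma(72, 29).
Posterior mean = α'/β' = 72/29.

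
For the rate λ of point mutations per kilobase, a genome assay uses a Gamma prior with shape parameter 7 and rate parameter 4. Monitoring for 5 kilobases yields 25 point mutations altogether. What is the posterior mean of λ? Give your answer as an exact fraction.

Total count 25 over total exposure 5 kilobases.
Conjugate update: add total count to the shape and total exposure to the rate, giving Gamma(32, 9).
Posterior mean = α'/β' = 32/9.

32/9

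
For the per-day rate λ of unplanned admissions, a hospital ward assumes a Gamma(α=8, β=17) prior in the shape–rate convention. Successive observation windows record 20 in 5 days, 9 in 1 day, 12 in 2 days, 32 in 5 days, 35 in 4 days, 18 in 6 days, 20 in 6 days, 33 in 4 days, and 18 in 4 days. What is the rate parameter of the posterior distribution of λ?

Total count: 20 + 9 + 12 + 32 + 35 + 18 + 20 + 33 + 18 = 197.
Total exposure: 5 + 1 + 2 + 5 + 4 + 6 + 6 + 4 + 4 = 37 days.
The Gamma prior is conjugate for the Poisson rate, so λ | data ~ Gamma(8+197, 17+37) = Gamma(205, 54).

54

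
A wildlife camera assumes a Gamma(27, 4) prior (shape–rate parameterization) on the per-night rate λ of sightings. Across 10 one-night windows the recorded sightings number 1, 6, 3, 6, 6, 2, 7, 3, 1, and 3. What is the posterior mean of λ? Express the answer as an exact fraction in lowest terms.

65/14

Total count: 1 + 6 + 3 + 6 + 6 + 2 + 7 + 3 + 1 + 3 = 38.
Total exposure: 10 nights.
Gamma(α, β) with Poisson data over total exposure Σt gives posterior Gamma(α+Σx, β+Σt) = Gamma(65, 14).
Posterior mean = α'/β' = 65/14.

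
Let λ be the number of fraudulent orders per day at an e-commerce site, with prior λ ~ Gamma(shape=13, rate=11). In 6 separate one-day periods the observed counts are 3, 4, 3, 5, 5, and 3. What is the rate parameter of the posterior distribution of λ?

Total count: 3 + 4 + 3 + 5 + 5 + 3 = 23.
Total exposure: 6 days.
Conjugate update: add total count to the shape and total exposure to the rate, giving Gamma(36, 17).

17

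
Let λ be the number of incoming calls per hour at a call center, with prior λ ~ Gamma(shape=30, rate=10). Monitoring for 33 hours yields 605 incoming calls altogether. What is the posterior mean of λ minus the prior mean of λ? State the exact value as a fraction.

506/43

Total count 605 over total exposure 33 hours.
By Gamma–Poisson conjugacy, the posterior is Gamma(α + Σx, β + Σt) = Gamma(30 + 605, 10 + 33) = Gamma(635, 43).
Posterior mean = 635/43 = 635/43; prior mean = 30/10 = 3. Difference = 635/43 − 3 = 506/43.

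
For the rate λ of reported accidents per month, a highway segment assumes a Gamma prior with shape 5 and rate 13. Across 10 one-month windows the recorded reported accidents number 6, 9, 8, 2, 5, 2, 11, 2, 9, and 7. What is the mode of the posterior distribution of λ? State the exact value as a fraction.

Total count: 6 + 9 + 8 + 2 + 5 + 2 + 11 + 2 + 9 + 7 = 61.
Total exposure: 10 months.
By Gamma–Poisson conjugacy, the posterior is Gamma(α + Σx, β + Σt) = Gamma(5 + 61, 13 + 10) = Gamma(66, 23).
Posterior mode = (α'−1)/β' = 65/23.

65/23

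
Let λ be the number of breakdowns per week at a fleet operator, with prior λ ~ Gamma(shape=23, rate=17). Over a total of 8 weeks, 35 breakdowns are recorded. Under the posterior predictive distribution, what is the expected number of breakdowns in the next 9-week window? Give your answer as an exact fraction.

522/25

Total count 35 over total exposure 8 weeks.
Gamma(α, β) with Poisson data over total exposure Σt gives posterior Gamma(α+Σx, β+Σt) = Gamma(58, 25).
Predictive mean over a 9-week window = T·E[λ|data] = 9·58/25 = 522/25.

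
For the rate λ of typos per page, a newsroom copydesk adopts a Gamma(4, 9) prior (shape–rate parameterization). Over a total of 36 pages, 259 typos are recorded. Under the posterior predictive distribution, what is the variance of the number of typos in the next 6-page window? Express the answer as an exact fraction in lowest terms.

Total count 259 over total exposure 36 pages.
The Gamma prior is conjugate for the Poisson rate, so λ | data ~ Gamma(4+259, 9+36) = Gamma(263, 45).
The posterior predictive for a window of length T is Negative Binomial with variance T·α'·(β'+T)/β'² = 6·263·51/2025 = 8942/225.

8942/225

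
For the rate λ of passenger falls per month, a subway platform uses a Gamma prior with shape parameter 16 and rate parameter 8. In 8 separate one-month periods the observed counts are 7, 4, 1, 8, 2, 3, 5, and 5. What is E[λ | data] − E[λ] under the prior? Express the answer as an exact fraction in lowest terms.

Total count: 7 + 4 + 1 + 8 + 2 + 3 + 5 + 5 = 35.
Total exposure: 8 months.
By Gamma–Poisson conjugacy, the posterior is Gamma(α + Σx, β + Σt) = Gamma(16 + 35, 8 + 8) = Gamma(51, 16).
Posterior mean = 51/16 = 51/16; prior mean = 16/8 = 2. Difference = 51/16 − 2 = 19/16.

19/16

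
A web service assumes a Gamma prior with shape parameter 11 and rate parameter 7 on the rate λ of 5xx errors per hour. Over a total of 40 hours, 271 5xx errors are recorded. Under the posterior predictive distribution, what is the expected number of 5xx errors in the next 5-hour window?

30

Total count 271 over total exposure 40 hours.
By Gamma–Poisson conjugacy, the posterior is Gamma(α + Σx, β + Σt) = Gamma(11 + 271, 7 + 40) = Gamma(282, 47).
Predictive mean over a 5-hour window = T·E[λ|data] = 5·282/47 = 30.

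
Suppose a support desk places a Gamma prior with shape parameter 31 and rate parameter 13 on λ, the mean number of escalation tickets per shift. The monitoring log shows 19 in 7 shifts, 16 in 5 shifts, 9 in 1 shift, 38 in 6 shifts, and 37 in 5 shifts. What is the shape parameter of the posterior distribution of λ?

Total count: 19 + 16 + 9 + 38 + 37 = 119.
Total exposure: 7 + 5 + 1 + 6 + 5 = 24 shifts.
Conjugate update: add total count to the shape and total exposure to the rate, giving Gamma(150, 37).

150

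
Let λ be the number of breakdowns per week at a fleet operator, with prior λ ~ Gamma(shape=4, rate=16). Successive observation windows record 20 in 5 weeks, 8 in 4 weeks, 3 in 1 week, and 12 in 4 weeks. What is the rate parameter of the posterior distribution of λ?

Total count: 20 + 8 + 3 + 12 = 43.
Total exposure: 5 + 4 + 1 + 4 = 14 weeks.
By Gamma–Poisson conjugacy, the posterior is Gamma(α + Σx, β + Σt) = Gamma(4 + 43, 16 + 14) = Gamma(47, 30).

30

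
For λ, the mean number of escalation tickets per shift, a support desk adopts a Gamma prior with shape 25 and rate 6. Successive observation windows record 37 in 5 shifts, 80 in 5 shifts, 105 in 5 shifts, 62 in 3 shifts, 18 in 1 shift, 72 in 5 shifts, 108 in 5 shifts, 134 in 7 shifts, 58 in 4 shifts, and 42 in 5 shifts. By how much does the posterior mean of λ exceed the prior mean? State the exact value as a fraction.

Total count: 37 + 80 + 105 + 62 + 18 + 72 + 108 + 134 + 58 + 42 = 716.
Total exposure: 5 + 5 + 5 + 3 + 1 + 5 + 5 + 7 + 4 + 5 = 45 shifts.
By Gamma–Poisson conjugacy, the posterior is Gamma(α + Σx, β + Σt) = Gamma(25 + 716, 6 + 45) = Gamma(741, 51).
Posterior mean = 741/51 = 247/17; prior mean = 25/6 = 25/6. Difference = 247/17 − 25/6 = 1057/102.

1057/102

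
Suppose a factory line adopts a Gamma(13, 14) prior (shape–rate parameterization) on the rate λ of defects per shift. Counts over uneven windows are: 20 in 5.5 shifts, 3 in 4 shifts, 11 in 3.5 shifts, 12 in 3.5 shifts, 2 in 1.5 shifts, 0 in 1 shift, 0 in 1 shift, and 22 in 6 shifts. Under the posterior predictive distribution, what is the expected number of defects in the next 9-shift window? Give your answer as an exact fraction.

747/40

Total count: 20 + 3 + 11 + 12 + 2 + 0 + 0 + 22 = 70.
Total exposure: 5.5 + 4 + 3.5 + 3.5 + 1.5 + 1 + 1 + 6 = 26 shifts.
Posterior: α' = 13 + 70 = 83, β' = 14 + 26 = 40.
Predictive mean over a 9-shift window = T·E[λ|data] = 9·83/40 = 747/40.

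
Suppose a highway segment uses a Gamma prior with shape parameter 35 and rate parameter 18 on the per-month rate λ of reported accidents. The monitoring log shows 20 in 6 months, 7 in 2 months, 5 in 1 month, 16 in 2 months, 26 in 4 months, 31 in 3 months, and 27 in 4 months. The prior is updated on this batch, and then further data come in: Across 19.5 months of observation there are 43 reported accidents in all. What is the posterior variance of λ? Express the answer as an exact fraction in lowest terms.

120/2023

Total count: 20 + 7 + 5 + 16 + 26 + 31 + 27 = 132.
Total exposure: 6 + 2 + 1 + 2 + 4 + 3 + 4 = 22 months.
After the first batch: Gamma(35 + 132, 18 + 22) = Gamma(167, 40).
Total count 43 over total exposure 19.5 months.
After the second batch: Gamma(167 + 43, 40 + 19.5) = Gamma(210, 119/2).
Posterior variance = α'/β'² = 210/(14161/4) = 120/2023.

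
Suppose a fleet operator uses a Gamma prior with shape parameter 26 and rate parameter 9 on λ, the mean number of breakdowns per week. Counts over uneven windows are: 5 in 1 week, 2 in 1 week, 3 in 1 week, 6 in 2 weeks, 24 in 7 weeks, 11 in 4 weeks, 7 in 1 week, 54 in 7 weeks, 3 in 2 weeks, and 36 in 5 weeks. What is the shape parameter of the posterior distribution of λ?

177

Total count: 5 + 2 + 3 + 6 + 24 + 11 + 7 + 54 + 3 + 36 = 151.
Total exposure: 1 + 1 + 1 + 2 + 7 + 4 + 1 + 7 + 2 + 5 = 31 weeks.
By Gamma–Poisson conjugacy, the posterior is Gamma(α + Σx, β + Σt) = Gamma(26 + 151, 9 + 31) = Gamma(177, 40).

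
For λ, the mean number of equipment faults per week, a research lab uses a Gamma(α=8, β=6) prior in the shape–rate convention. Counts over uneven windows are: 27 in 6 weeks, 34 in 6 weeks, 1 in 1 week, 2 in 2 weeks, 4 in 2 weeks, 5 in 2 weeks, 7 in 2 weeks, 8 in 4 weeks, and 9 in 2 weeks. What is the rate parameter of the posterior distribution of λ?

33

Total count: 27 + 34 + 1 + 2 + 4 + 5 + 7 + 8 + 9 = 97.
Total exposure: 6 + 6 + 1 + 2 + 2 + 2 + 2 + 4 + 2 = 27 weeks.
The Gamma prior is conjugate for the Poisson rate, so λ | data ~ Gamma(8+97, 6+27) = Gamma(105, 33).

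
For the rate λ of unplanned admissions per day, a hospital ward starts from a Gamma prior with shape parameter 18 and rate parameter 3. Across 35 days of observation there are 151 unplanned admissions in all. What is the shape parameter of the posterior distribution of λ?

Total count 151 over total exposure 35 days.
By Gamma–Poisson conjugacy, the posterior is Gamma(α + Σx, β + Σt) = Gamma(18 + 151, 3 + 35) = Gamma(169, 38).

169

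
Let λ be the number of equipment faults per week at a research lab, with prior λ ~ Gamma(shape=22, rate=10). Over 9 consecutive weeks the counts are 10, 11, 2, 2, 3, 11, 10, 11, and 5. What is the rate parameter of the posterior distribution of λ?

19

Total count: 10 + 11 + 2 + 2 + 3 + 11 + 10 + 11 + 5 = 65.
Total exposure: 9 weeks.
Conjugate update: add total count to the shape and total exposure to the rate, giving Gamma(87, 19).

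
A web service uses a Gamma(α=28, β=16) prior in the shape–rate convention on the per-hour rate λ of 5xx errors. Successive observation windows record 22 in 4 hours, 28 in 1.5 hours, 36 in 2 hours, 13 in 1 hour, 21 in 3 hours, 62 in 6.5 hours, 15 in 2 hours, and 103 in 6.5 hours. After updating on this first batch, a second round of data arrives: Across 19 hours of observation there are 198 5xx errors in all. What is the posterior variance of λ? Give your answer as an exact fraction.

2104/15129

Total count: 22 + 28 + 36 + 13 + 21 + 62 + 15 + 103 = 300.
Total exposure: 4 + 1.5 + 2 + 1 + 3 + 6.5 + 2 + 6.5 = 26.5 hours.
After the first batch: Gamma(28 + 300, 16 + 26.5) = Gamma(328, 85/2).
Total count 198 over total exposure 19 hours.
After the second batch: Gamma(328 + 198, 85/2 + 19) = Gamma(526, 123/2).
Posterior variance = α'/β'² = 526/(15129/4) = 2104/15129.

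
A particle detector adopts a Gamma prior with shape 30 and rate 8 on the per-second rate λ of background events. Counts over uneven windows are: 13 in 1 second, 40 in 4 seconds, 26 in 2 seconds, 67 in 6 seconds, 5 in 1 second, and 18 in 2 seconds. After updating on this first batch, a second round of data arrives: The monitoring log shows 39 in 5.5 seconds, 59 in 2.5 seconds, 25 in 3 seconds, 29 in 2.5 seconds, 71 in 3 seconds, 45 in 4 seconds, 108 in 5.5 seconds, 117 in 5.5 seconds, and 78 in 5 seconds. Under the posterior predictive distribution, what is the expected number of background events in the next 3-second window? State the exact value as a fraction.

420/11

Total count: 13 + 40 + 26 + 67 + 5 + 18 = 169.
Total exposure: 1 + 4 + 2 + 6 + 1 + 2 = 16 seconds.
After the first batch: Gamma(30 + 169, 8 + 16) = Gamma(199, 24).
Total count: 39 + 59 + 25 + 29 + 71 + 45 + 108 + 117 + 78 = 571.
Total exposure: 5.5 + 2.5 + 3 + 2.5 + 3 + 4 + 5.5 + 5.5 + 5 = 36.5 seconds.
After the second batch: Gamma(199 + 571, 24 + 36.5) = Gamma(770, 121/2).
Predictive mean over a 3-second window = T·E[λ|data] = 3·770/(121/2) = 420/11.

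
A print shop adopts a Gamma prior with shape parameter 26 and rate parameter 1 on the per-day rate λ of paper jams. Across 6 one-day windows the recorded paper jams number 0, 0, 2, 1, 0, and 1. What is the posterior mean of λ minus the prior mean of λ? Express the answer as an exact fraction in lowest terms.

-152/7

Total count: 0 + 0 + 2 + 1 + 0 + 1 = 4.
Total exposure: 6 days.
Conjugate update: add total count to the shape and total exposure to the rate, giving Gamma(30, 7).
Posterior mean = 30/7 = 30/7; prior mean = 26/1 = 26. Difference = 30/7 − 26 = -152/7.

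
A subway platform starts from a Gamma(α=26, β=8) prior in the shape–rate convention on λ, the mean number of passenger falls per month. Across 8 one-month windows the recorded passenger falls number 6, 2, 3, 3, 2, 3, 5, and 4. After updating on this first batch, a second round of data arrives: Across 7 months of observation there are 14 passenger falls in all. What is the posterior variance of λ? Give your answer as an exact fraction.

68/529

Total count: 6 + 2 + 3 + 3 + 2 + 3 + 5 + 4 = 28.
Total exposure: 8 months.
After the first batch: Gamma(26 + 28, 8 + 8) = Gamma(54, 16).
Total count 14 over total exposure 7 months.
After the second batch: Gamma(54 + 14, 16 + 7) = Gamma(68, 23).
Posterior variance = α'/β'² = 68/529.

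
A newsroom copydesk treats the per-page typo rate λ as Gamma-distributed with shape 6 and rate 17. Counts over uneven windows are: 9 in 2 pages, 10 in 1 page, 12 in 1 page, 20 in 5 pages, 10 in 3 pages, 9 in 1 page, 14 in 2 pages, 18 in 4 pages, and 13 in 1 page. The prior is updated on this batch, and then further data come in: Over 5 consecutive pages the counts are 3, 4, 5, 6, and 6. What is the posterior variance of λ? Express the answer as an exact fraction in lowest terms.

Total count: 9 + 10 + 12 + 20 + 10 + 9 + 14 + 18 + 13 = 115.
Total exposure: 2 + 1 + 1 + 5 + 3 + 1 + 2 + 4 + 1 = 20 pages.
After the first batch: Gamma(6 + 115, 17 + 20) = Gamma(121, 37).
Total count: 3 + 4 + 5 + 6 + 6 = 24.
Total exposure: 5 pages.
After the second batch: Gamma(121 + 24, 37 + 5) = Gamma(145, 42).
Posterior variance = α'/β'² = 145/1764.

145/1764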